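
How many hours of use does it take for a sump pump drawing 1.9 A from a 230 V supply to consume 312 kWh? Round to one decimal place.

714.0 h

Power = 1.9 A × 230 V = 437 W = 0.437 kW
Hours = 312 kWh ÷ 0.437 kW = 714.0 h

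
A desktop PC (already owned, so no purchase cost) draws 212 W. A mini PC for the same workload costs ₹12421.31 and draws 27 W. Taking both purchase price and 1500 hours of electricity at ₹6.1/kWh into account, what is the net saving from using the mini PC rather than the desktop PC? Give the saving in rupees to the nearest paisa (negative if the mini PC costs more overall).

-₹10728.56

desktop PC: ₹0.00 + (212/1000) kW × 1500 h × ₹6.1 = ₹0.00 + ₹1939.8 = ₹1939.8
mini PC: ₹12421.31 + (27/1000) kW × 1500 h × ₹6.1 = ₹12421.31 + ₹247.05 = ₹12668.36
Saving = ₹1939.8 − ₹12668.36 = −₹10728.56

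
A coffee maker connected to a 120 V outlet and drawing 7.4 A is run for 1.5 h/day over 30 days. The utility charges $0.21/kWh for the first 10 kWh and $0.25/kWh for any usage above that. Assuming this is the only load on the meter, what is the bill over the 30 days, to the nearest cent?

$9.59

Power = 7.4 A × 120 V = 888 W = 0.888 kW
Runtime = 1.5 h/day × 30 days = 45 h
Energy = 0.888 kW × 45 h = 39.96 kWh
Tier 1 (0–10 kWh): 10 × $0.21 = $2.1
Above 10 kWh: 29.96 × $0.25 = $7.49
Bill = $9.59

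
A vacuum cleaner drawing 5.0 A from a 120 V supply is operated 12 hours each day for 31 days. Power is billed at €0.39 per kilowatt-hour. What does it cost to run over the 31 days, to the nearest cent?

€87.05

Power = 5.0 A × 120 V = 600 W = 0.6 kW
Runtime = 12 h/day × 31 days = 372 h
Energy = 0.6 kW × 372 h = 223.2 kWh
Cost = 223.2 kWh × €0.39/kWh = €87.05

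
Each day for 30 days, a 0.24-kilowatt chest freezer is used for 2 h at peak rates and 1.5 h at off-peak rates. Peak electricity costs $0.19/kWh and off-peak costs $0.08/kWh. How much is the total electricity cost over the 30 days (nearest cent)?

$3.60

Peak energy = 0.24 kW × 2 h × 30 = 14.4 kWh
Off-peak energy = 0.24 kW × 1.5 h × 30 = 10.8 kWh
Cost = 14.4 × $0.19 + 10.8 × $0.08 = $2.736 + $0.864 = $3.60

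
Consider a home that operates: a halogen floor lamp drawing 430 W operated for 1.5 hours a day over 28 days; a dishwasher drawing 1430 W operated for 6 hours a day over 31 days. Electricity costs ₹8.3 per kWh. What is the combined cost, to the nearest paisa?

halogen floor lamp: Runtime = 1.5 h/day × 28 days = 42 h
halogen floor lamp: 0.43 kW × 42 h = 18.06 kWh
dishwasher: Runtime = 6 h/day × 31 days = 186 h
dishwasher: 1.43 kW × 186 h = 265.98 kWh
Total energy = 284.04 kWh
Cost = 284.04 × ₹8.3 = ₹2357.53

₹2357.53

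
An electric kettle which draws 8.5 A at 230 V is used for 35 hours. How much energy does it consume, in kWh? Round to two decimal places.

68.43 kWh

Power = 8.5 A × 230 V = 1955 W = 1.955 kW
Energy = 1.955 kW × 35 h = 68.425 kWh ≈ 68.43 kWh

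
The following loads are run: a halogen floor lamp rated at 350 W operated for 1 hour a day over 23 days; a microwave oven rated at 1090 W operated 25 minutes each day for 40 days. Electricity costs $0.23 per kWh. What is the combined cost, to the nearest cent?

$6.03

halogen floor lamp: Runtime = 1 h/day × 23 days = 23 h
halogen floor lamp: 0.35 kW × 23 h = 8.05 kWh
microwave oven: Runtime = 25 min × 40 = 1000 min = 16.666666… h
microwave oven: 1.09 kW × 16.666666… h = 18.166666… kWh
Total energy = 26.216666… kWh
Cost = 26.216666… × $0.23 = $6.03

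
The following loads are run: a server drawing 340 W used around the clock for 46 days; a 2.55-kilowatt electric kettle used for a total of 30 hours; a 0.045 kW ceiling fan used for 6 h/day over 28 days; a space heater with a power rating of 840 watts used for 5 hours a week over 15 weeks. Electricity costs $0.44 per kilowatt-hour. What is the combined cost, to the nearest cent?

$229.86

server: Runtime = 24 h × 46 = 1104 h
server: 0.34 kW × 1104 h = 375.36 kWh
electric kettle: 2.55 kW × 30 h = 76.5 kWh
ceiling fan: Runtime = 6 h/day × 28 days = 168 h
ceiling fan: 0.045 kW × 168 h = 7.56 kWh
space heater: Runtime = 5 h/week × 15 weeks = 75 h
space heater: 0.84 kW × 75 h = 63 kWh
Total energy = 522.42 kWh
Cost = 522.42 × $0.44 = $229.86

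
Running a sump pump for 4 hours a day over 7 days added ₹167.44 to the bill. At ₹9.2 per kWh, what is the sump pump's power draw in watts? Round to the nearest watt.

Energy = ₹167.44 ÷ ₹9.2/kWh = 18.2 kWh
Runtime = 4 h/day × 7 days = 28 h
Power = 18.2 kWh ÷ 28 h = 0.65 kW = 650 W

650 W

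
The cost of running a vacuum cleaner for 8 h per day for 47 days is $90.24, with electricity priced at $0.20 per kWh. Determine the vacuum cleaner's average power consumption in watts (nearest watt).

Energy = $90.24 ÷ $0.20/kWh = 451.2 kWh
Runtime = 8 h/day × 47 days = 376 h
Power = 451.2 kWh ÷ 376 h = 1.2 kW = 1200 W

1200 W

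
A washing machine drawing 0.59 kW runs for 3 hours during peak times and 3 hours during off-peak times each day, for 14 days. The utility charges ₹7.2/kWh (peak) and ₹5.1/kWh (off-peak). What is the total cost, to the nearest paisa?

Peak energy = 0.59 kW × 3 h × 14 = 24.78 kWh
Off-peak energy = 0.59 kW × 3 h × 14 = 24.78 kWh
Cost = 24.78 × ₹7.2 + 24.78 × ₹5.1 = ₹178.416 + ₹126.378 = ₹304.79

₹304.79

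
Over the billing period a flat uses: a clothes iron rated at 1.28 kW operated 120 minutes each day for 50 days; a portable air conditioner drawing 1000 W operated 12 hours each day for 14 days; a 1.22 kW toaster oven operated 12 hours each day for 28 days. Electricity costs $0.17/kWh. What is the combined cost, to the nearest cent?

clothes iron: Runtime = 120 min × 50 = 6000 min = 100 h
clothes iron: 1.28 kW × 100 h = 128 kWh
portable air conditioner: Runtime = 12 h/day × 14 days = 168 h
portable air conditioner: 1 kW × 168 h = 168 kWh
toaster oven: Runtime = 12 h/day × 28 days = 336 h
toaster oven: 1.22 kW × 336 h = 409.92 kWh
Total energy = 705.92 kWh
Cost = 705.92 × $0.17 = $120.01

$120.01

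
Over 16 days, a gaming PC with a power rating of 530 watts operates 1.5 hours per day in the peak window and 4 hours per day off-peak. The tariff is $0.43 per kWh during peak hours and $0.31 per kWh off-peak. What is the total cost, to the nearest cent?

Peak energy = 0.53 kW × 1.5 h × 16 = 12.72 kWh
Off-peak energy = 0.53 kW × 4 h × 16 = 33.92 kWh
Cost = 12.72 × $0.43 + 33.92 × $0.31 = $5.4696 + $10.5152 = $15.98

$15.98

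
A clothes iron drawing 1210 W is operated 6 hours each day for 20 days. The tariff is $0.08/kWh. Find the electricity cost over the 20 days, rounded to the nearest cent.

$11.62

Runtime = 6 h/day × 20 days = 120 h
Energy = 1.21 kW × 120 h = 145.2 kWh
Cost = 145.2 kWh × $0.08/kWh = $11.62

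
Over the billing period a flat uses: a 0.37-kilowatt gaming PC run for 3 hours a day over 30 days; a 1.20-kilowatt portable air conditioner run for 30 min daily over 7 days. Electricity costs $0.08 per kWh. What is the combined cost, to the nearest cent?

gaming PC: Runtime = 3 h/day × 30 days = 90 h
gaming PC: 0.37 kW × 90 h = 33.3 kWh
portable air conditioner: Runtime = 30 min × 7 = 210 min = 3.5 h
portable air conditioner: 1.2 kW × 3.5 h = 4.2 kWh
Total energy = 37.5 kWh
Cost = 37.5 × $0.08 = $3.00

$3.00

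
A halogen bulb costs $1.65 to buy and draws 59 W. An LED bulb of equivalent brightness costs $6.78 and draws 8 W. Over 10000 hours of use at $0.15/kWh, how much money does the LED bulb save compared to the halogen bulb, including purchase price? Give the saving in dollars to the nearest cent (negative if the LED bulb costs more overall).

$71.37

halogen bulb: $1.65 + (59/1000) kW × 10000 h × $0.15 = $1.65 + $88.5 = $90.15
LED bulb: $6.78 + (8/1000) kW × 10000 h × $0.15 = $6.78 + $12 = $18.78
Saving = $90.15 − $18.78 = $71.37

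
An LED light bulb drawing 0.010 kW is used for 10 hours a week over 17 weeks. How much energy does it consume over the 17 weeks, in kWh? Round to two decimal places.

Runtime = 10 h/week × 17 weeks = 170 h
Energy = 0.01 kW × 170 h = 1.7 kWh

1.70 kWh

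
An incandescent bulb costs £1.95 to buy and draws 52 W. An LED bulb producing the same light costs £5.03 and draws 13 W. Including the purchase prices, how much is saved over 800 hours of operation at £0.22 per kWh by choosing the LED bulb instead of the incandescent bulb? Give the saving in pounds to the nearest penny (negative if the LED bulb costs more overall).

£3.78

incandescent bulb: £1.95 + (52/1000) kW × 800 h × £0.22 = £1.95 + £9.152 = £11.102
LED bulb: £5.03 + (13/1000) kW × 800 h × £0.22 = £5.03 + £2.288 = £7.318
Saving = £11.102 − £7.318 = £3.784 → £3.78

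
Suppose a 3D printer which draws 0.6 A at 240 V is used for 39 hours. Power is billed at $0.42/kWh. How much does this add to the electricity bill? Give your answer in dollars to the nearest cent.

$2.36

Power = 0.6 A × 240 V = 144 W = 0.144 kW
Energy = 0.144 kW × 39 h = 5.616 kWh
Cost = 5.616 kWh × $0.42/kWh = $2.36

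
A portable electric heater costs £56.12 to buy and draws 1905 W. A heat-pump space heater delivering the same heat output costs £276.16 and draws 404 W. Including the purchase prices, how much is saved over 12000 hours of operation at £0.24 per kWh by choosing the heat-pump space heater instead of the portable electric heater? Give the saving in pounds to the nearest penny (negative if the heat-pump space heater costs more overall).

£4102.84

portable electric heater: £56.12 + (1905/1000) kW × 12000 h × £0.24 = £56.12 + £5486.4 = £5542.52
heat-pump space heater: £276.16 + (404/1000) kW × 12000 h × £0.24 = £276.16 + £1163.52 = £1439.68
Saving = £5542.52 − £1439.68 = £4102.84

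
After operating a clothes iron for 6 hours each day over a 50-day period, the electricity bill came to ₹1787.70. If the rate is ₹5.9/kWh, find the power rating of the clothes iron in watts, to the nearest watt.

1010 W

Energy = ₹1787.70 ÷ ₹5.9/kWh = 303 kWh
Runtime = 6 h/day × 50 days = 300 h
Power = 303 kWh ÷ 300 h = 1.01 kW = 1010 W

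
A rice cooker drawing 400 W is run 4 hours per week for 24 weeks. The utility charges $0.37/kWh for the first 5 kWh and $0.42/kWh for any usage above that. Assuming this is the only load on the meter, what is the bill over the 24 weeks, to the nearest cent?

Runtime = 4 h/week × 24 weeks = 96 h
Energy = 0.4 kW × 96 h = 38.4 kWh
Tier 1 (0–5 kWh): 5 × $0.37 = $1.85
Above 5 kWh: 33.4 × $0.42 = $14.028
Bill = $15.88

$15.88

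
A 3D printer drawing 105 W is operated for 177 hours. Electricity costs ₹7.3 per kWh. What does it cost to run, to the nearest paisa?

Energy = 0.105 kW × 177 h = 18.585 kWh
Cost = 18.585 kWh × ₹7.3/kWh = ₹135.67

₹135.67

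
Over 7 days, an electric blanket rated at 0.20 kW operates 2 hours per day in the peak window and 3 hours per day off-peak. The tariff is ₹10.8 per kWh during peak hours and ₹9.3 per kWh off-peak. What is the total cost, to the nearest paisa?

Peak energy = 0.2 kW × 2 h × 7 = 2.8 kWh
Off-peak energy = 0.2 kW × 3 h × 7 = 4.2 kWh
Cost = 2.8 × ₹10.8 + 4.2 × ₹9.3 = ₹30.24 + ₹39.06 = ₹69.30

₹69.30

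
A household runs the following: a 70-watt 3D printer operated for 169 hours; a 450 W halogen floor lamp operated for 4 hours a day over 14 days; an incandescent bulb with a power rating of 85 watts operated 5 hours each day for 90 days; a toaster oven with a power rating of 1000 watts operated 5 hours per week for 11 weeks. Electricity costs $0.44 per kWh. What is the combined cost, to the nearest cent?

3D printer: 0.07 kW × 169 h = 11.83 kWh
halogen floor lamp: Runtime = 4 h/day × 14 days = 56 h
halogen floor lamp: 0.45 kW × 56 h = 25.2 kWh
incandescent bulb: Runtime = 5 h/day × 90 days = 450 h
incandescent bulb: 0.085 kW × 450 h = 38.25 kWh
toaster oven: Runtime = 5 h/week × 11 weeks = 55 h
toaster oven: 1 kW × 55 h = 55 kWh
Total energy = 130.28 kWh
Cost = 130.28 × $0.44 = $57.32

$57.32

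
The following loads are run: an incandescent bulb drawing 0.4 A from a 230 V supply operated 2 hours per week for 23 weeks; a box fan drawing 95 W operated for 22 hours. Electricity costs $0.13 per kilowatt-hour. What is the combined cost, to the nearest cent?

incandescent bulb: Power = 0.4 A × 230 V = 92 W = 0.092 kW
incandescent bulb: Runtime = 2 h/week × 23 weeks = 46 h
incandescent bulb: 0.092 kW × 46 h = 4.232 kWh
box fan: 0.095 kW × 22 h = 2.09 kWh
Total energy = 6.322 kWh
Cost = 6.322 × $0.13 = $0.82

$0.82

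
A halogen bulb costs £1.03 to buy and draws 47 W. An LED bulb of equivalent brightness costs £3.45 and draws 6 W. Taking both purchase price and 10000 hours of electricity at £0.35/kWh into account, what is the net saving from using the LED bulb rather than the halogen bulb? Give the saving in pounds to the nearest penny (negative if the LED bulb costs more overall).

£141.08

halogen bulb: £1.03 + (47/1000) kW × 10000 h × £0.35 = £1.03 + £164.5 = £165.53
LED bulb: £3.45 + (6/1000) kW × 10000 h × £0.35 = £3.45 + £21 = £24.45
Saving = £165.53 − £24.45 = £141.08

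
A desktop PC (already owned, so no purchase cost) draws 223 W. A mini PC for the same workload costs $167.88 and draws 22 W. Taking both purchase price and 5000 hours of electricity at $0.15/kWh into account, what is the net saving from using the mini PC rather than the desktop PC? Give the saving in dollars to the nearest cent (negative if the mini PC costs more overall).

desktop PC: $0.00 + (223/1000) kW × 5000 h × $0.15 = $0.00 + $167.25 = $167.25
mini PC: $167.88 + (22/1000) kW × 5000 h × $0.15 = $167.88 + $16.5 = $184.38
Saving = $167.25 − $184.38 = −$17.13

-$17.13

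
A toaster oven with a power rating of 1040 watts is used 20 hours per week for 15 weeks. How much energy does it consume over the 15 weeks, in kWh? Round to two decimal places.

312.00 kWh

Runtime = 20 h/week × 15 weeks = 300 h
Energy = 1.04 kW × 300 h = 312 kWh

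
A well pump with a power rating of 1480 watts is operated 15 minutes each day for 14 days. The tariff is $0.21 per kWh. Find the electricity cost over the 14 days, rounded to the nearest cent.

Runtime = 15 min × 14 = 210 min = 3.5 h
Energy = 1.48 kW × 3.5 h = 5.18 kWh
Cost = 5.18 kWh × $0.21/kWh = $1.09

$1.09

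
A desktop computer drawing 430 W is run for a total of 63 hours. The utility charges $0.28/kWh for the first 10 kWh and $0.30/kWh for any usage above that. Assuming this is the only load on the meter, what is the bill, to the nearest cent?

$7.93

Energy = 0.43 kW × 63 h = 27.09 kWh
Tier 1 (0–10 kWh): 10 × $0.28 = $2.8
Above 10 kWh: 17.09 × $0.30 = $5.127
Bill = $7.93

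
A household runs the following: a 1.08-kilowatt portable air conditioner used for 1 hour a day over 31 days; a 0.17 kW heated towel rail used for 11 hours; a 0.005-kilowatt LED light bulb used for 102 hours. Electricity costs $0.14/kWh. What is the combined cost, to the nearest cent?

$5.02

portable air conditioner: Runtime = 1 h/day × 31 days = 31 h
portable air conditioner: 1.08 kW × 31 h = 33.48 kWh
heated towel rail: 0.17 kW × 11 h = 1.87 kWh
LED light bulb: 0.005 kW × 102 h = 0.51 kWh
Total energy = 35.86 kWh
Cost = 35.86 × $0.14 = $5.02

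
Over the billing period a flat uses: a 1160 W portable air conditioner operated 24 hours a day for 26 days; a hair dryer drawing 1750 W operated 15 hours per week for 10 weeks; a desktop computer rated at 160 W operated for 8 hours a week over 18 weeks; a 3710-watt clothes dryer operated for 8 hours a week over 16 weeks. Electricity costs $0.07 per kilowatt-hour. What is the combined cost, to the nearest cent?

portable air conditioner: Runtime = 24 h × 26 = 624 h
portable air conditioner: 1.16 kW × 624 h = 723.84 kWh
hair dryer: Runtime = 15 h/week × 10 weeks = 150 h
hair dryer: 1.75 kW × 150 h = 262.5 kWh
desktop computer: Runtime = 8 h/week × 18 weeks = 144 h
desktop computer: 0.16 kW × 144 h = 23.04 kWh
clothes dryer: Runtime = 8 h/week × 16 weeks = 128 h
clothes dryer: 3.71 kW × 128 h = 474.88 kWh
Total energy = 1484.26 kWh
Cost = 1484.26 × $0.07 = $103.90

$103.90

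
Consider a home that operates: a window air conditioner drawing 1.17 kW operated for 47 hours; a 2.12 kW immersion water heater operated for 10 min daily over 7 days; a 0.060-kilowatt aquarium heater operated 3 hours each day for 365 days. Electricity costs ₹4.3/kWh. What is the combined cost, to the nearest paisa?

window air conditioner: 1.17 kW × 47 h = 54.99 kWh
immersion water heater: Runtime = 10 min × 7 = 70 min = 1.166666… h
immersion water heater: 2.12 kW × 1.166666… h = 2.473333… kWh
aquarium heater: Runtime = 3 h/day × 365 days = 1095 h
aquarium heater: 0.06 kW × 1095 h = 65.7 kWh
Total energy = 123.163333… kWh
Cost = 123.163333… × ₹4.3 = ₹529.60

₹529.60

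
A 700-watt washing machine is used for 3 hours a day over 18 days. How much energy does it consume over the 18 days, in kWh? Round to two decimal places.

Runtime = 3 h/day × 18 days = 54 h
Energy = 0.7 kW × 54 h = 37.8 kWh

37.80 kWh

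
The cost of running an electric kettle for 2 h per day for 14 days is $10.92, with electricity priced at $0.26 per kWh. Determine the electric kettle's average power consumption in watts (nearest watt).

Energy = $10.92 ÷ $0.26/kWh = 42 kWh
Runtime = 2 h/day × 14 days = 28 h
Power = 42 kWh ÷ 28 h = 1.5 kW = 1500 W

1500 W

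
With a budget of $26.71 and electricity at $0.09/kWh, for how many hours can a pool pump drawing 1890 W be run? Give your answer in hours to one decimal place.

157.0 h

Energy available = $26.71 ÷ $0.09/kWh = 296.7778 kWh
Hours = 296.7778 kWh ÷ 1.89 kW = 157.0 h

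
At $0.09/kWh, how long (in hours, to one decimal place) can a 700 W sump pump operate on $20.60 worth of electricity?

327.0 h

Energy available = $20.60 ÷ $0.09/kWh = 228.8889 kWh
Hours = 228.8889 kWh ÷ 0.7 kW = 327.0 h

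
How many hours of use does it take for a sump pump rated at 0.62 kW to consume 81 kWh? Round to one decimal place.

Hours = 81 kWh ÷ 0.62 kW = 130.6 h

130.6 h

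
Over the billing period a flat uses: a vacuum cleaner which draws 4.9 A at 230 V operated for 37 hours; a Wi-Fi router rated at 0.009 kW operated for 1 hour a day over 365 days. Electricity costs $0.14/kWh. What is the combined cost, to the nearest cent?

$6.30

vacuum cleaner: Power = 4.9 A × 230 V = 1127 W = 1.127 kW
vacuum cleaner: 1.127 kW × 37 h = 41.699 kWh
Wi-Fi router: Runtime = 1 h/day × 365 days = 365 h
Wi-Fi router: 0.009 kW × 365 h = 3.285 kWh
Total energy = 44.984 kWh
Cost = 44.984 × $0.14 = $6.30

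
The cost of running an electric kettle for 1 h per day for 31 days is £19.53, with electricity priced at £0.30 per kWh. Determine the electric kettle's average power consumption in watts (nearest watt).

2100 W

Energy = £19.53 ÷ £0.30/kWh = 65.1 kWh
Runtime = 1 h/day × 31 days = 31 h
Power = 65.1 kWh ÷ 31 h = 2.1 kW = 2100 W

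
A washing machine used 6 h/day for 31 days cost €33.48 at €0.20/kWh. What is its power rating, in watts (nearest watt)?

900 W

Energy = €33.48 ÷ €0.20/kWh = 167.4 kWh
Runtime = 6 h/day × 31 days = 186 h
Power = 167.4 kWh ÷ 186 h = 0.9 kW = 900 W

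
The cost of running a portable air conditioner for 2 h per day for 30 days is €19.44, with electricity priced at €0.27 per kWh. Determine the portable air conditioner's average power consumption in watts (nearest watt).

Energy = €19.44 ÷ €0.27/kWh = 72 kWh
Runtime = 2 h/day × 30 days = 60 h
Power = 72 kWh ÷ 60 h = 1.2 kW = 1200 W

1200 W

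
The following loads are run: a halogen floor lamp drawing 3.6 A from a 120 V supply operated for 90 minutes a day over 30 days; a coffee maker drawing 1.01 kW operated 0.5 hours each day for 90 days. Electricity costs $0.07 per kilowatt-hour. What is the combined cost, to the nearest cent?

$4.54

halogen floor lamp: Power = 3.6 A × 120 V = 432 W = 0.432 kW
halogen floor lamp: Runtime = 90 min × 30 = 2700 min = 45 h
halogen floor lamp: 0.432 kW × 45 h = 19.44 kWh
coffee maker: Runtime = 0.5 h/day × 90 days = 45 h
coffee maker: 1.01 kW × 45 h = 45.45 kWh
Total energy = 64.89 kWh
Cost = 64.89 × $0.07 = $4.54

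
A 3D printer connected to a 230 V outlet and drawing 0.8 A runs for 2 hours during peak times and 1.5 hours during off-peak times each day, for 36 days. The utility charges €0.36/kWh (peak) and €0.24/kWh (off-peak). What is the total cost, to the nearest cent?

Power = 0.8 A × 230 V = 184 W = 0.184 kW
Peak energy = 0.184 kW × 2 h × 36 = 13.248 kWh
Off-peak energy = 0.184 kW × 1.5 h × 36 = 9.936 kWh
Cost = 13.248 × €0.36 + 9.936 × €0.24 = €4.76928 + €2.38464 = €7.15

€7.15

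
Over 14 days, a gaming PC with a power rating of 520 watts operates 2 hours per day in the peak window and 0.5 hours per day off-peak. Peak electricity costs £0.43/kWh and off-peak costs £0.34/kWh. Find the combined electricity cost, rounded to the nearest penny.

Peak energy = 0.52 kW × 2 h × 14 = 14.56 kWh
Off-peak energy = 0.52 kW × 0.5 h × 14 = 3.64 kWh
Cost = 14.56 × £0.43 + 3.64 × £0.34 = £6.2608 + £1.2376 = £7.50

£7.50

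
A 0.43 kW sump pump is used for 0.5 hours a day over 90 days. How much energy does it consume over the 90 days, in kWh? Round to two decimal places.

Runtime = 0.5 h/day × 90 days = 45 h
Energy = 0.43 kW × 45 h = 19.35 kWh

19.35 kWh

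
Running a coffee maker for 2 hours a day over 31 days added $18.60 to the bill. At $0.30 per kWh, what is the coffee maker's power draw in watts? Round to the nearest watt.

1000 W

Energy = $18.60 ÷ $0.30/kWh = 62 kWh
Runtime = 2 h/day × 31 days = 62 h
Power = 62 kWh ÷ 62 h = 1 kW = 1000 W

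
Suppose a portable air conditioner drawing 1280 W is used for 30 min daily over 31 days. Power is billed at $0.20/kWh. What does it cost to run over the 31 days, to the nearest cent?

$3.97

Runtime = 30 min × 31 = 930 min = 15.5 h
Energy = 1.28 kW × 15.5 h = 19.84 kWh
Cost = 19.84 kWh × $0.20/kWh = $3.97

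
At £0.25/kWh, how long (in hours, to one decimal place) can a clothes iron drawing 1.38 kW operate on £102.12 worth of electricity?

296.0 h

Energy available = £102.12 ÷ £0.25/kWh = 408.48 kWh
Hours = 408.48 kWh ÷ 1.38 kW = 296.0 h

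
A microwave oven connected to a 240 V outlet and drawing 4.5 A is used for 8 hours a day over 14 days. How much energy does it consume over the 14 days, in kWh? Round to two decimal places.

Power = 4.5 A × 240 V = 1080 W = 1.08 kW
Runtime = 8 h/day × 14 days = 112 h
Energy = 1.08 kW × 112 h = 120.96 kWh

120.96 kWh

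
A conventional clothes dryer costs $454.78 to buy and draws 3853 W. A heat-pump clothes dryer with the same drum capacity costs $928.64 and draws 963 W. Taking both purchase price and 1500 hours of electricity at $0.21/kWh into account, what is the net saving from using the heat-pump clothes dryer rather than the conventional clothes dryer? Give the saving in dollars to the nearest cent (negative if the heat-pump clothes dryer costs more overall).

conventional clothes dryer: $454.78 + (3853/1000) kW × 1500 h × $0.21 = $454.78 + $1213.695 = $1668.475
heat-pump clothes dryer: $928.64 + (963/1000) kW × 1500 h × $0.21 = $928.64 + $303.345 = $1231.985
Saving = $1668.475 − $1231.985 = $436.49

$436.49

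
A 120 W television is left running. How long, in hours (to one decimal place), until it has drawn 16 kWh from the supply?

133.3 h

Hours = 16 kWh ÷ 0.12 kW = 133.3 h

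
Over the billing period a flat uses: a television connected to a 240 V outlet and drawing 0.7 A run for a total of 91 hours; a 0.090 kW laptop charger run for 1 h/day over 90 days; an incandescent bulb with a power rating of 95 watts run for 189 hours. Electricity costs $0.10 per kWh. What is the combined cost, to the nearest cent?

$4.13

television: Power = 0.7 A × 240 V = 168 W = 0.168 kW
television: 0.168 kW × 91 h = 15.288 kWh
laptop charger: Runtime = 1 h/day × 90 days = 90 h
laptop charger: 0.09 kW × 90 h = 8.1 kWh
incandescent bulb: 0.095 kW × 189 h = 17.955 kWh
Total energy = 41.343 kWh
Cost = 41.343 × $0.10 = $4.13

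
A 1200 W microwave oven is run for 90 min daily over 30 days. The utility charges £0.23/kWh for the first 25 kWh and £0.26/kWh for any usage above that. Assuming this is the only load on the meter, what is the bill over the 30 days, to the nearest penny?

£13.29

Runtime = 90 min × 30 = 2700 min = 45 h
Energy = 1.2 kW × 45 h = 54 kWh
Tier 1 (0–25 kWh): 25 × £0.23 = £5.75
Above 25 kWh: 29 × £0.26 = £7.54
Bill = £13.29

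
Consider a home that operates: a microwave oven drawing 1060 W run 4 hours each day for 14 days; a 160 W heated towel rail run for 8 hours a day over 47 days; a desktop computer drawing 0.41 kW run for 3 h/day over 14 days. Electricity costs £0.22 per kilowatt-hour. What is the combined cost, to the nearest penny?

microwave oven: Runtime = 4 h/day × 14 days = 56 h
microwave oven: 1.06 kW × 56 h = 59.36 kWh
heated towel rail: Runtime = 8 h/day × 47 days = 376 h
heated towel rail: 0.16 kW × 376 h = 60.16 kWh
desktop computer: Runtime = 3 h/day × 14 days = 42 h
desktop computer: 0.41 kW × 42 h = 17.22 kWh
Total energy = 136.74 kWh
Cost = 136.74 × £0.22 = £30.08

£30.08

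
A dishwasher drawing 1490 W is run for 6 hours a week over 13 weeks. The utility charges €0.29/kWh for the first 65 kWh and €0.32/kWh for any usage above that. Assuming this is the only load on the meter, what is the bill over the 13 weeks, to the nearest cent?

Runtime = 6 h/week × 13 weeks = 78 h
Energy = 1.49 kW × 78 h = 116.22 kWh
Tier 1 (0–65 kWh): 65 × €0.29 = €18.85
Above 65 kWh: 51.22 × €0.32 = €16.3904
Bill = €35.24

€35.24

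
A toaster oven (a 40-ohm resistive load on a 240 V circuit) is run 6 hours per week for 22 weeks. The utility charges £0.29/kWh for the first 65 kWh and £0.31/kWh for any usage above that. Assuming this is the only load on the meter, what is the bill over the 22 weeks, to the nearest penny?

£57.62

Power = V²/R = 240²/40 = 1440 W = 1.44 kW
Runtime = 6 h/week × 22 weeks = 132 h
Energy = 1.44 kW × 132 h = 190.08 kWh
Tier 1 (0–65 kWh): 65 × £0.29 = £18.85
Above 65 kWh: 125.08 × £0.31 = £38.7748
Bill = £57.62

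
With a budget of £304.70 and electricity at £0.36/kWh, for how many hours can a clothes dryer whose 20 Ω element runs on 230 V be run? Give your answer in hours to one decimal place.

320.0 h

Power = V²/R = 230²/20 = 2645 W = 2.645 kW
Energy available = £304.70 ÷ £0.36/kWh = 846.3889 kWh
Hours = 846.3889 kWh ÷ 2.645 kW = 320.0 h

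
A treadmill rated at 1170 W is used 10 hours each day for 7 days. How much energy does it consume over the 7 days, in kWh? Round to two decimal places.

81.90 kWh

Runtime = 10 h/day × 7 days = 70 h
Energy = 1.17 kW × 70 h = 81.9 kWh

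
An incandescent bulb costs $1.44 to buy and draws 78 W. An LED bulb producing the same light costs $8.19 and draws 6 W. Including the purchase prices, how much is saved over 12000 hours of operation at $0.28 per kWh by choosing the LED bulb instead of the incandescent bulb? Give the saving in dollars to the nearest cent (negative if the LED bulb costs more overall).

$235.17

incandescent bulb: $1.44 + (78/1000) kW × 12000 h × $0.28 = $1.44 + $262.08 = $263.52
LED bulb: $8.19 + (6/1000) kW × 12000 h × $0.28 = $8.19 + $20.16 = $28.35
Saving = $263.52 − $28.35 = $235.17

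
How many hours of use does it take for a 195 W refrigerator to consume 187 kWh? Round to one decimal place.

Hours = 187 kWh ÷ 0.195 kW = 959.0 h

959.0 h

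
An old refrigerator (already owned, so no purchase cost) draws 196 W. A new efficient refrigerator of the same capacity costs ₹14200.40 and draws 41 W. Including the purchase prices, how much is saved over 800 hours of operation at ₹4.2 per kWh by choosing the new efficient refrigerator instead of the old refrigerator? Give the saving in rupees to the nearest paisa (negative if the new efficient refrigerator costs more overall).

-₹13679.60

old refrigerator: ₹0.00 + (196/1000) kW × 800 h × ₹4.2 = ₹0.00 + ₹658.56 = ₹658.56
new efficient refrigerator: ₹14200.40 + (41/1000) kW × 800 h × ₹4.2 = ₹14200.40 + ₹137.76 = ₹14338.16
Saving = ₹658.56 − ₹14338.16 = −₹13679.6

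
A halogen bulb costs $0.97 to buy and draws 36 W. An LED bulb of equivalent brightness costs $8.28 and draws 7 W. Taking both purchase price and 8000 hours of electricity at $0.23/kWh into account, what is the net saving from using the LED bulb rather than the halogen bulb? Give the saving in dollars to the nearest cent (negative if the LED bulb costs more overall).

halogen bulb: $0.97 + (36/1000) kW × 8000 h × $0.23 = $0.97 + $66.24 = $67.21
LED bulb: $8.28 + (7/1000) kW × 8000 h × $0.23 = $8.28 + $12.88 = $21.16
Saving = $67.21 − $21.16 = $46.05

$46.05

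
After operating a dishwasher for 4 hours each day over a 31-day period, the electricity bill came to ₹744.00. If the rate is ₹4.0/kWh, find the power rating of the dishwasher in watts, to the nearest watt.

1500 W

Energy = ₹744.00 ÷ ₹4.0/kWh = 186 kWh
Runtime = 4 h/day × 31 days = 124 h
Power = 186 kWh ÷ 124 h = 1.5 kW = 1500 W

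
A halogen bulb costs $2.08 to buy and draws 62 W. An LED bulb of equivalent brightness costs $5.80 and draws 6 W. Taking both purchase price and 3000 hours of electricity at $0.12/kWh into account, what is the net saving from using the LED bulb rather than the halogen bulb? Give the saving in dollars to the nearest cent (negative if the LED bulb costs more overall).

$16.44

halogen bulb: $2.08 + (62/1000) kW × 3000 h × $0.12 = $2.08 + $22.32 = $24.4
LED bulb: $5.80 + (6/1000) kW × 3000 h × $0.12 = $5.80 + $2.16 = $7.96
Saving = $24.4 − $7.96 = $16.44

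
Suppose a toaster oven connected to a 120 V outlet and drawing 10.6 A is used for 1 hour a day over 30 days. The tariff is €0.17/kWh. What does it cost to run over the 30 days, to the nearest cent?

Power = 10.6 A × 120 V = 1272 W = 1.272 kW
Runtime = 1 h/day × 30 days = 30 h
Energy = 1.272 kW × 30 h = 38.16 kWh
Cost = 38.16 kWh × €0.17/kWh = €6.49

€6.49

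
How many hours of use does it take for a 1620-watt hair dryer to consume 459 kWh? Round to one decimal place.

283.3 h

Hours = 459 kWh ÷ 1.62 kW = 283.3 h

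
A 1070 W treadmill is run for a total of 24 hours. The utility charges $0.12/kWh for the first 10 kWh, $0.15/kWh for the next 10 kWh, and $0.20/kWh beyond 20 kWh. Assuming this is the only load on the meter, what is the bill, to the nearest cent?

$3.84

Energy = 1.07 kW × 24 h = 25.68 kWh
Tier 1 (0–10 kWh): 10 × $0.12 = $1.2
Tier 2 (10–20 kWh): 10 × $0.15 = $1.5
Above 20 kWh: 5.68 × $0.20 = $1.136
Bill = $3.84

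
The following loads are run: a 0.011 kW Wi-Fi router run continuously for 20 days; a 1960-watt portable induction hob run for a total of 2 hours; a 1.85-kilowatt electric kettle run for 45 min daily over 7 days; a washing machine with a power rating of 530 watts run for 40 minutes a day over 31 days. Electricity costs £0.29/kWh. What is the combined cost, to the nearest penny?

Wi-Fi router: Runtime = 24 h × 20 = 480 h
Wi-Fi router: 0.011 kW × 480 h = 5.28 kWh
portable induction hob: 1.96 kW × 2 h = 3.92 kWh
electric kettle: Runtime = 45 min × 7 = 315 min = 5.25 h
electric kettle: 1.85 kW × 5.25 h = 9.7125 kWh
washing machine: Runtime = 40 min × 31 = 1240 min = 20.666666… h
washing machine: 0.53 kW × 20.666666… h = 10.953333… kWh
Total energy = 29.865833… kWh
Cost = 29.865833… × £0.29 = £8.66

£8.66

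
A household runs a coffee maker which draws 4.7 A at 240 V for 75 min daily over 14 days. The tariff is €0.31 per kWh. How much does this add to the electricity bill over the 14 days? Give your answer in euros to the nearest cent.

€6.12

Power = 4.7 A × 240 V = 1128 W = 1.128 kW
Runtime = 75 min × 14 = 1050 min = 17.5 h
Energy = 1.128 kW × 17.5 h = 19.74 kWh
Cost = 19.74 kWh × €0.31/kWh = €6.12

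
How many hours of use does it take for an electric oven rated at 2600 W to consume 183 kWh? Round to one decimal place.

Hours = 183 kWh ÷ 2.6 kW = 70.4 h

70.4 h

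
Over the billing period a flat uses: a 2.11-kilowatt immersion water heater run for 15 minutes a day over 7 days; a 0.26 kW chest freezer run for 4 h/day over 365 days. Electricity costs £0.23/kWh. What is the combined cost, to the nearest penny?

immersion water heater: Runtime = 15 min × 7 = 105 min = 1.75 h
immersion water heater: 2.11 kW × 1.75 h = 3.6925 kWh
chest freezer: Runtime = 4 h/day × 365 days = 1460 h
chest freezer: 0.26 kW × 1460 h = 379.6 kWh
Total energy = 383.2925 kWh
Cost = 383.2925 × £0.23 = £88.16

£88.16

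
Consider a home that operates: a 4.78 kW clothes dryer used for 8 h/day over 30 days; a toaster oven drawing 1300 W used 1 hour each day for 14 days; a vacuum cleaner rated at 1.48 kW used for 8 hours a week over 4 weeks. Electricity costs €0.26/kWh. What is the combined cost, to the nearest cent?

€315.32

clothes dryer: Runtime = 8 h/day × 30 days = 240 h
clothes dryer: 4.78 kW × 240 h = 1147.2 kWh
toaster oven: Runtime = 1 h/day × 14 days = 14 h
toaster oven: 1.3 kW × 14 h = 18.2 kWh
vacuum cleaner: Runtime = 8 h/week × 4 weeks = 32 h
vacuum cleaner: 1.48 kW × 32 h = 47.36 kWh
Total energy = 1212.76 kWh
Cost = 1212.76 × €0.26 = €315.32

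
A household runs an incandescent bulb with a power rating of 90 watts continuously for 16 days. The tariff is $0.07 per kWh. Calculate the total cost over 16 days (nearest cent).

$2.42

Runtime = 24 h × 16 = 384 h
Energy = 0.09 kW × 384 h = 34.56 kWh
Cost = 34.56 kWh × $0.07/kWh = $2.42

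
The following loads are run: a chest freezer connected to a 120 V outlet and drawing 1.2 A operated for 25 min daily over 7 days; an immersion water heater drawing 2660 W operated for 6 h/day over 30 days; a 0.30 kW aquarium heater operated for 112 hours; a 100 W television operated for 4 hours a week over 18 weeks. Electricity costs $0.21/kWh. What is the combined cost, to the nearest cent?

$109.20

chest freezer: Power = 1.2 A × 120 V = 144 W = 0.144 kW
chest freezer: Runtime = 25 min × 7 = 175 min = 2.916666… h
chest freezer: 0.144 kW × 2.916666… h = 0.42 kWh
immersion water heater: Runtime = 6 h/day × 30 days = 180 h
immersion water heater: 2.66 kW × 180 h = 478.8 kWh
aquarium heater: 0.3 kW × 112 h = 33.6 kWh
television: Runtime = 4 h/week × 18 weeks = 72 h
television: 0.1 kW × 72 h = 7.2 kWh
Total energy = 520.02 kWh
Cost = 520.02 × $0.21 = $109.20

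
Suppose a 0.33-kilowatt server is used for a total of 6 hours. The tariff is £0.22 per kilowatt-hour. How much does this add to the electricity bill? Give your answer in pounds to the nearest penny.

Energy = 0.33 kW × 6 h = 1.98 kWh
Cost = 1.98 kWh × £0.22/kWh = £0.44

£0.44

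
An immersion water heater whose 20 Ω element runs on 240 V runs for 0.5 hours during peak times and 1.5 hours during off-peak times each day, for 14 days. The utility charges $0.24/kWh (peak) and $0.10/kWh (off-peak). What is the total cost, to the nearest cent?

$10.89

Power = V²/R = 240²/20 = 2880 W = 2.88 kW
Peak energy = 2.88 kW × 0.5 h × 14 = 20.16 kWh
Off-peak energy = 2.88 kW × 1.5 h × 14 = 60.48 kWh
Cost = 20.16 × $0.24 + 60.48 × $0.10 = $4.8384 + $6.048 = $10.89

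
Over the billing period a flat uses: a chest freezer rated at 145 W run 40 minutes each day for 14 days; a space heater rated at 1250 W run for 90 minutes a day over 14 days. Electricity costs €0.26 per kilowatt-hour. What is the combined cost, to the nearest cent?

chest freezer: Runtime = 40 min × 14 = 560 min = 9.333333… h
chest freezer: 0.145 kW × 9.333333… h = 1.353333… kWh
space heater: Runtime = 90 min × 14 = 1260 min = 21 h
space heater: 1.25 kW × 21 h = 26.25 kWh
Total energy = 27.603333… kWh
Cost = 27.603333… × €0.26 = €7.18

€7.18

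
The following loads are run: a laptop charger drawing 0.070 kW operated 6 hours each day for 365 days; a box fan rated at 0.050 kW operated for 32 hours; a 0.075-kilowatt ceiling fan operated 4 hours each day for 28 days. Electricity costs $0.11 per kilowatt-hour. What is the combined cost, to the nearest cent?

laptop charger: Runtime = 6 h/day × 365 days = 2190 h
laptop charger: 0.07 kW × 2190 h = 153.3 kWh
box fan: 0.05 kW × 32 h = 1.6 kWh
ceiling fan: Runtime = 4 h/day × 28 days = 112 h
ceiling fan: 0.075 kW × 112 h = 8.4 kWh
Total energy = 163.3 kWh
Cost = 163.3 × $0.11 = $17.96

$17.96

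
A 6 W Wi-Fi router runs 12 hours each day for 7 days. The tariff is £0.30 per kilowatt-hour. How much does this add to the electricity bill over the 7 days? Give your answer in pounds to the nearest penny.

Runtime = 12 h/day × 7 days = 84 h
Energy = 0.006 kW × 84 h = 0.504 kWh
Cost = 0.504 kWh × £0.30/kWh = £0.15

£0.15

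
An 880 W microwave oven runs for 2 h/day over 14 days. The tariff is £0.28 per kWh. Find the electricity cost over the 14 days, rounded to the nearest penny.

Runtime = 2 h/day × 14 days = 28 h
Energy = 0.88 kW × 28 h = 24.64 kWh
Cost = 24.64 kWh × £0.28/kWh = £6.90

£6.90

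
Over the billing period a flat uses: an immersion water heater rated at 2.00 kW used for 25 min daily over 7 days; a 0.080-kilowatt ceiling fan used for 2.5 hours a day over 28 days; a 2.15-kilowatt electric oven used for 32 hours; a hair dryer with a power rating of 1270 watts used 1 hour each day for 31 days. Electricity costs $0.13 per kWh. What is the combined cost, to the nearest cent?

$15.55

immersion water heater: Runtime = 25 min × 7 = 175 min = 2.916666… h
immersion water heater: 2 kW × 2.916666… h = 5.833333… kWh
ceiling fan: Runtime = 2.5 h/day × 28 days = 70 h
ceiling fan: 0.08 kW × 70 h = 5.6 kWh
electric oven: 2.15 kW × 32 h = 68.8 kWh
hair dryer: Runtime = 1 h/day × 31 days = 31 h
hair dryer: 1.27 kW × 31 h = 39.37 kWh
Total energy = 119.603333… kWh
Cost = 119.603333… × $0.13 = $15.55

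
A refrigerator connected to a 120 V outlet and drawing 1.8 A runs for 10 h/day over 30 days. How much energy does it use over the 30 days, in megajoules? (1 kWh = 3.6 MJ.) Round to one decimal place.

233.3 MJ

Power = 1.8 A × 120 V = 216 W = 0.216 kW
Runtime = 10 h/day × 30 days = 300 h
Energy = 0.216 kW × 300 h = 64.8 kWh
= 64.8 × 3.6 MJ = 233.3 MJ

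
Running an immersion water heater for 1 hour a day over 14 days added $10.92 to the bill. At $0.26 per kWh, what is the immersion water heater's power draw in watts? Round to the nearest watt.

3000 W

Energy = $10.92 ÷ $0.26/kWh = 42 kWh
Runtime = 1 h/day × 14 days = 14 h
Power = 42 kWh ÷ 14 h = 3 kW = 3000 W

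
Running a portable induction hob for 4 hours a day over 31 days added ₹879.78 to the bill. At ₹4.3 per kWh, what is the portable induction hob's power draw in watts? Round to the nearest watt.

1650 W

Energy = ₹879.78 ÷ ₹4.3/kWh = 204.6 kWh
Runtime = 4 h/day × 31 days = 124 h
Power = 204.6 kWh ÷ 124 h = 1.65 kW = 1650 W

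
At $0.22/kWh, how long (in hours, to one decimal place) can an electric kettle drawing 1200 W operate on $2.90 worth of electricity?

Energy available = $2.90 ÷ $0.22/kWh = 13.1818 kWh
Hours = 13.1818 kWh ÷ 1.2 kW = 11.0 h

11.0 h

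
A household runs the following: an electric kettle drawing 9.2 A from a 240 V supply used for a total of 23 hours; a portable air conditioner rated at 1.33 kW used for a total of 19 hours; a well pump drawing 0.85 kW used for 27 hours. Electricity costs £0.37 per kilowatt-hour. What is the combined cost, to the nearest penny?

electric kettle: Power = 9.2 A × 240 V = 2208 W = 2.208 kW
electric kettle: 2.208 kW × 23 h = 50.784 kWh
portable air conditioner: 1.33 kW × 19 h = 25.27 kWh
well pump: 0.85 kW × 27 h = 22.95 kWh
Total energy = 99.004 kWh
Cost = 99.004 × £0.37 = £36.63

£36.63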